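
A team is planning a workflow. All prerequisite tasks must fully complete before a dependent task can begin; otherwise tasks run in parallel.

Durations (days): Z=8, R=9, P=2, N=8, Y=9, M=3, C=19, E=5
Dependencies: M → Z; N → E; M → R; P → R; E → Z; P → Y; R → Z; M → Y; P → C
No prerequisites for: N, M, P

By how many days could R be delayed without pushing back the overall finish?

Critical path: N→E→Z = 8+5+8 = 21, so the finish is 21 days.
R finishes as early as 12 and must finish by 13.
Slack of R = 4 − 3 = 1 day.

1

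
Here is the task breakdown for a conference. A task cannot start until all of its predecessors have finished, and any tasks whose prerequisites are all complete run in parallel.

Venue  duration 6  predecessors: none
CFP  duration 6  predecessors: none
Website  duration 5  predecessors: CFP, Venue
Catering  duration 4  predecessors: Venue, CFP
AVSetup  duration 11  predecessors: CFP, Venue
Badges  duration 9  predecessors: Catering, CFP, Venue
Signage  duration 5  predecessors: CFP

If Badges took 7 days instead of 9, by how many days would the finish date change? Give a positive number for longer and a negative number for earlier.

-2

The binding path is Venue→Catering→Badges = 6+4+9 = 19; finish at 19 days.
Since Badges is critical, the -2 change carries straight to that chain (now 17 days).
The critical path is still Venue→Catering→Badges; finish is now 17 days.
Change in finish: 17 − 19 = -2 days.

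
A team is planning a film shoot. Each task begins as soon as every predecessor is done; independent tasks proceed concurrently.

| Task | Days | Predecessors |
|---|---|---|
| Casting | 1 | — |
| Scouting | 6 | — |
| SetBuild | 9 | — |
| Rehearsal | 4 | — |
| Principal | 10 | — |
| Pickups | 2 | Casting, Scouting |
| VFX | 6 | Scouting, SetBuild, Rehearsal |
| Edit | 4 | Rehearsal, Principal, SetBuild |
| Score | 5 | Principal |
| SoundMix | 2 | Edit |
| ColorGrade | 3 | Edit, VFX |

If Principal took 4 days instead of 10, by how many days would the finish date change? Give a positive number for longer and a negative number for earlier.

0

Baseline: SetBuild→VFX→ColorGrade = 9+6+3 = 18 → 18 days.
The longest path through Principal is only 17 days, so Principal has float 1.
No other chain overtakes it, so the finish is 18 days.
Change in finish: 18 − 18 = +0 days.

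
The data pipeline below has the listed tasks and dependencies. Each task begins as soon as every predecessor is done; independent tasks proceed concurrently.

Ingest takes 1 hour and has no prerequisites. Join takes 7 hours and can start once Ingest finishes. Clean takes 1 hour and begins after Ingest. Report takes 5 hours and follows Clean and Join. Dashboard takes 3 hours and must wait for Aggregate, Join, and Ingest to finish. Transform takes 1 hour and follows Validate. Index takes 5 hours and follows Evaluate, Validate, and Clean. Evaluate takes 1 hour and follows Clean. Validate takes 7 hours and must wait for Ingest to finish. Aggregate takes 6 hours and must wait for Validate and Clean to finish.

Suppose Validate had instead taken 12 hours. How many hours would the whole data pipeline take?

Actual critical path: Ingest→Validate→Aggregate→Dashboard = 1+7+6+3 = 17 ⇒ 17 hours.
Validate lies on that path, so at 12 hours the path becomes 22 hours.
The critical path is still Ingest→Validate→Aggregate→Dashboard; finish is now 22 hours.

22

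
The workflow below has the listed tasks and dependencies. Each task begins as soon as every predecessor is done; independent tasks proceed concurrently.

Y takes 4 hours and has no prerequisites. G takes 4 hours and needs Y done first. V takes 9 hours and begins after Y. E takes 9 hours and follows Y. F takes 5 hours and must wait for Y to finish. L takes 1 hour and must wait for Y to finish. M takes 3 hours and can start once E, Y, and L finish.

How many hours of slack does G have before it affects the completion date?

8

Y→E→M = 4+9+3 = 16 sets the makespan at 16 hours.
The longest chain containing G totals 8 hours.
Float = 16 − 8 = 8.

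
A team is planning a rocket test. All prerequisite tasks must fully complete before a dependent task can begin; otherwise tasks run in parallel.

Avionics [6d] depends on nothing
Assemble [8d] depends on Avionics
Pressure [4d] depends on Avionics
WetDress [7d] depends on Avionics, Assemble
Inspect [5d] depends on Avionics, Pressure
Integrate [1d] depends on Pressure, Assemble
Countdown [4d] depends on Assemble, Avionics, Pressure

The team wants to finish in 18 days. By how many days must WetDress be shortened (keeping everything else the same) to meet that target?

3

Current finish: 21 days; target: 18.
WetDress is on every critical path, so each day cut from WetDress cuts the finish by one (this holds down to a finish of 18).
Need 21 − 18 = 3 days off WetDress → WetDress becomes 4 days, finish becomes 18.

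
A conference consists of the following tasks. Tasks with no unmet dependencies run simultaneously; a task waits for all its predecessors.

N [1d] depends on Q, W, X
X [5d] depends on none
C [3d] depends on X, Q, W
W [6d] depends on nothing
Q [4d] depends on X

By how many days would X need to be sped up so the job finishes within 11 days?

Current finish: 12 days; target: 11.
X is on every critical path, so each day cut from X cuts the finish by one (this holds down to a finish of 9).
Need 12 − 11 = 1 day off X → X becomes 4 days, finish becomes 11.

1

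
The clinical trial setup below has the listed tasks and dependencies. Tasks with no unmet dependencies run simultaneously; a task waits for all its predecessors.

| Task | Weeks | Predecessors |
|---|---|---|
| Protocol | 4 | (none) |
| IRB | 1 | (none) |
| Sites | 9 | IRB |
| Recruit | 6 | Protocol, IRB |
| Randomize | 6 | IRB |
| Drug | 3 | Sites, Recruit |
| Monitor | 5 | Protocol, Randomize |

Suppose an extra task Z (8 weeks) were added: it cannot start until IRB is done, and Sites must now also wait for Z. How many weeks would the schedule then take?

Originally the schedule takes 13 weeks.
With Z inserted, Sites now waits for max(IRB, Z).
New critical path: IRB→Z→Sites→Drug = 1+8+9+3 = 21 ⇒ 21 weeks.

21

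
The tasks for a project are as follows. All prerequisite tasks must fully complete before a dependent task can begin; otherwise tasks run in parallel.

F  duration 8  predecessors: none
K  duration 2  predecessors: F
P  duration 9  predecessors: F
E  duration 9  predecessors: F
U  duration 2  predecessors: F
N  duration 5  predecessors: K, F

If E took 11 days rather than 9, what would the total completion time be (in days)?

Baseline: F→E = 8+9 = 17 → 17 days.
Since E is critical, the +2 change carries straight to that chain (now 19 days).
No other chain overtakes it, so the finish is 19 days.

19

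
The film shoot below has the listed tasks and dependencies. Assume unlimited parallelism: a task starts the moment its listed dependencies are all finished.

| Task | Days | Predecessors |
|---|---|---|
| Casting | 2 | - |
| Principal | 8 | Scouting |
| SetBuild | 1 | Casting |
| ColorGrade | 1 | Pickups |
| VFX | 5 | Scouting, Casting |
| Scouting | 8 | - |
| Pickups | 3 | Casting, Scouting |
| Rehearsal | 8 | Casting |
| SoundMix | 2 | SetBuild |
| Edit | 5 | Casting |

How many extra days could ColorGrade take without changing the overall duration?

4

Critical path: Scouting→Principal = 8+8 = 16, so the finish is 16 days.
ColorGrade finishes as early as 12 and must finish by 16.
Float = 16 − 12 = 4.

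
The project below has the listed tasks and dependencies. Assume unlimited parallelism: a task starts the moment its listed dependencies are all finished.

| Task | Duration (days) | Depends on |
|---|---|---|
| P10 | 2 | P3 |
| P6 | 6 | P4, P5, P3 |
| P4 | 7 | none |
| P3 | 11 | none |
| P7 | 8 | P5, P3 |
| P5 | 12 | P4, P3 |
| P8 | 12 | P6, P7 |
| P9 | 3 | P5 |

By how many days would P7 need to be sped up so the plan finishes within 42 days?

Current finish: 43 days; target: 42.
P7 is on every critical path, so each day cut from P7 cuts the finish by one (this holds down to a finish of 41).
Need 43 − 42 = 1 day off P7 → P7 becomes 7 days, finish becomes 42.

1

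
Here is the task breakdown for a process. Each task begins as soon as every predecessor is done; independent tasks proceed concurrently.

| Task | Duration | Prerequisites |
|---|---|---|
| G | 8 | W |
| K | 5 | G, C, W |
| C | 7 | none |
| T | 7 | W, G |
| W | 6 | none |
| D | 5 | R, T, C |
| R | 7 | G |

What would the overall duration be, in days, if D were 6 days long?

The binding path is W→G→T→D = 6+8+7+5 = 26; finish at 26 days.
D is on the critical path; changing it to 6 makes that path 27 days.
The critical path is still W→G→T→D; finish is now 27 days.

27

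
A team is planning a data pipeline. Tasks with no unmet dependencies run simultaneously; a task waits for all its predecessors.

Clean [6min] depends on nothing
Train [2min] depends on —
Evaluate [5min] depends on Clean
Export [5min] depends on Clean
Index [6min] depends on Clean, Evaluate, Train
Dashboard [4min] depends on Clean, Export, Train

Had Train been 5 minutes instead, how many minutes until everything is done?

Baseline: Clean→Evaluate→Index = 6+5+6 = 17 → 17 minutes.
Train has 9 minutes of float (longest path through it is 8).
No other chain overtakes it, so the finish is 17 minutes.

17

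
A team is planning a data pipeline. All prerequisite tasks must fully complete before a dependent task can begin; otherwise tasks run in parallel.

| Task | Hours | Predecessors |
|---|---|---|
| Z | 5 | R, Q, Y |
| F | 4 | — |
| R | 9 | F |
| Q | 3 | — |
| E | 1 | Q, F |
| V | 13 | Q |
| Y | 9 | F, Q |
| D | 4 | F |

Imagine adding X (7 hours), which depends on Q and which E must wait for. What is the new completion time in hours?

Originally the schedule takes 18 hours.
With X inserted, E now waits for max(Q, F, X).
New critical path: F→R→Z = 4+9+5 = 18 ⇒ 18 hours.

18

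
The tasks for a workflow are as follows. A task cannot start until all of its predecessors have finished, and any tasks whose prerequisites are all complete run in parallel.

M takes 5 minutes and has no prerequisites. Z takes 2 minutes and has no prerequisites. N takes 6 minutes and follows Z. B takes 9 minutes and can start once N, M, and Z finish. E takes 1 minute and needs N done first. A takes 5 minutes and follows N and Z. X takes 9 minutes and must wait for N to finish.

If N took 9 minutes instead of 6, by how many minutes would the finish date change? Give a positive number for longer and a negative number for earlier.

3

The binding path is Z→N→B = 2+6+9 = 17; finish at 17 minutes.
N is on the critical path; changing it to 9 makes that path 20 minutes.
The critical path is still Z→N→B; finish is now 20 minutes.
Change in finish: 20 − 17 = +3 minutes.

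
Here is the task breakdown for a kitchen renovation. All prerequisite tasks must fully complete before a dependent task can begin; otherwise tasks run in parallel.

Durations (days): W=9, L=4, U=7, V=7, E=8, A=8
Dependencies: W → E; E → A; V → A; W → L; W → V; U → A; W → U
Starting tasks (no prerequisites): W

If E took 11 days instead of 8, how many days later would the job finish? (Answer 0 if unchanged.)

Critical path before the change: W→E→A = 9+8+8 = 25 giving 25 days.
E lies on that path, so at 11 days the path becomes 28 days.
That remains the longest chain; total 28 days.
Change in finish: 28 − 25 = +3 days.

3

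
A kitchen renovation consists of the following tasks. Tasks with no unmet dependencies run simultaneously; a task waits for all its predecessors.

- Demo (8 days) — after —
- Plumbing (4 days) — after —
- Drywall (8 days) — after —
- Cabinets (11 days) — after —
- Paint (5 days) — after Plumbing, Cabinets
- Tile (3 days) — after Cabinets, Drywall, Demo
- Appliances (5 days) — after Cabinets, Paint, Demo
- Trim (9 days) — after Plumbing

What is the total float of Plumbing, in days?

Critical path: Cabinets→Paint→Appliances = 11+5+5 = 21, so the finish is 21 days.
Plumbing finishes as early as 4 and must finish by 11.
Slack of Plumbing = 7 − 0 = 7 days.

7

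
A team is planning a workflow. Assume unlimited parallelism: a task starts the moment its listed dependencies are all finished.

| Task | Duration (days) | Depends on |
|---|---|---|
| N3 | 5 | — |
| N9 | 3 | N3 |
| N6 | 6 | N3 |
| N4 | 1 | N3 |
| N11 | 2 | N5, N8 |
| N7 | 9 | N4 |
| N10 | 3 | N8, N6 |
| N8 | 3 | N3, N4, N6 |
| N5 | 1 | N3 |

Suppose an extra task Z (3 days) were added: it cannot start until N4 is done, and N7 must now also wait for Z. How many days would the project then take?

18

Originally the project takes 17 days.
With Z inserted, N7 now waits for max(N4, Z).
New critical path: N3→N4→Z→N7 = 5+1+3+9 = 18 ⇒ 18 days.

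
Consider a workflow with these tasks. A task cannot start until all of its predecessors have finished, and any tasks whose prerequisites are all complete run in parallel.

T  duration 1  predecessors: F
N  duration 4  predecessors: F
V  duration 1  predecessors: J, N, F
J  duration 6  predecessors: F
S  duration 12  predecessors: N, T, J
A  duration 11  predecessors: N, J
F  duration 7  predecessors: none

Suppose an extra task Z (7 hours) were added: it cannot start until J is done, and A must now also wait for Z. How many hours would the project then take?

31

Originally the project takes 25 hours.
With Z inserted, A now waits for max(N, J, Z).
New critical path: F→J→Z→A = 7+6+7+11 = 31 ⇒ 31 hours.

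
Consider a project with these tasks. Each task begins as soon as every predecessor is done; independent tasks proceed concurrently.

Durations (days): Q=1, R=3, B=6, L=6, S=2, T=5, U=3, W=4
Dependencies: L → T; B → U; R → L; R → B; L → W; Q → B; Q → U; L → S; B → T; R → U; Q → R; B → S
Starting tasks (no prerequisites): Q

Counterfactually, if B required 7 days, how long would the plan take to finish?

The binding path is Q→R→B→T = 1+3+6+5 = 15; finish at 15 days.
Since B is critical, the +1 change carries straight to that chain (now 16 days).
No other chain overtakes it, so the finish is 16 days.

16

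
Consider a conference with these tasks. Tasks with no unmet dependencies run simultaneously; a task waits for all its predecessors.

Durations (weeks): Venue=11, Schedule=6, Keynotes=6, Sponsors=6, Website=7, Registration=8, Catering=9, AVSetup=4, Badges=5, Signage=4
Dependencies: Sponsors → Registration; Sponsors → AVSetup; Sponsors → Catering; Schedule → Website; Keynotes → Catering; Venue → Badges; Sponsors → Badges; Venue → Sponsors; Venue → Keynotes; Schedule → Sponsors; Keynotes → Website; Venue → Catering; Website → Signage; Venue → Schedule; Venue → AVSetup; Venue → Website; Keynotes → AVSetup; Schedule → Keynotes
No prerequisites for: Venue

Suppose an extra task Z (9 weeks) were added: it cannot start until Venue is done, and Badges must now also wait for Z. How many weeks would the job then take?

34

Originally the job takes 34 weeks.
With Z inserted, Badges now waits for max(Venue, Sponsors, Z).
New critical path: Venue→Schedule→Keynotes→Website→Signage = 11+6+6+7+4 = 34 ⇒ 34 weeks.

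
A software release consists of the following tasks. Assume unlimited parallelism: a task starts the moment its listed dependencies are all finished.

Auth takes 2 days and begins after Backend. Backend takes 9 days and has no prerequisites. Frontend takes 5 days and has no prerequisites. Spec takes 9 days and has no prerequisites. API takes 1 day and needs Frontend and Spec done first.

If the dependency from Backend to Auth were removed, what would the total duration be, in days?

10

Before: longest chain Backend→Auth = 9+2 = 11, finish 11.
Without Backend→Auth, Auth's earliest start moves from 9 to 0.
The longest chain is now Spec→API = 9+1 = 10, so the project takes 10 days.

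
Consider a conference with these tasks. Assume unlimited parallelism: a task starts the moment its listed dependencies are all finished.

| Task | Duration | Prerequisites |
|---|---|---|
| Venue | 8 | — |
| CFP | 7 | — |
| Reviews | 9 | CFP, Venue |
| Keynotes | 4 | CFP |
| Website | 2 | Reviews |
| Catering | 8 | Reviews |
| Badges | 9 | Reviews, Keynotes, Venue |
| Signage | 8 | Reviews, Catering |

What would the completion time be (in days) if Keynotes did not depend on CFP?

33

Original critical path: Venue→Reviews→Catering→Signage = 8+9+8+8 = 33 ⇒ 33 days.
Without CFP→Keynotes, Keynotes's earliest start moves from 7 to 0.
After: Venue→Reviews→Catering→Signage = 8+9+8+8 = 33 → 33 days.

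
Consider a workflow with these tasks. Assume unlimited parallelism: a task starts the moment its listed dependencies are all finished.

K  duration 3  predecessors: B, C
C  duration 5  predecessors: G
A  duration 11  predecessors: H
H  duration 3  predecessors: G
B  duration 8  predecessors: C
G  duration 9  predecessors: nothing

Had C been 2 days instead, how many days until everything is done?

23

Actual critical path: G→C→B→K = 9+5+8+3 = 25 ⇒ 25 days.
Since C is critical, the -3 change carries straight to that chain (now 22 days).
The binding chain switches to G→H→A = 9+3+11 = 23; finish 23 days.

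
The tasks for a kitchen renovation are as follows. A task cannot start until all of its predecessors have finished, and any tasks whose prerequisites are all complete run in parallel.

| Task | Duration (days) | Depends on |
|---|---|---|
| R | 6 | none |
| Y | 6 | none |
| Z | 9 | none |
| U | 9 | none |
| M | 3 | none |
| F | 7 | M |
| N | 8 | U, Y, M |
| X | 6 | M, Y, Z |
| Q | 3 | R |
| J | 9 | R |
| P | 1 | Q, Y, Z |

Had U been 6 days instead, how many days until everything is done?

15

Actual critical path: U→N = 9+8 = 17 ⇒ 17 days.
U lies on that path, so at 6 days the path becomes 14 days.
Now R→J = 6+9 = 15 is longest, so the finish becomes 15 days.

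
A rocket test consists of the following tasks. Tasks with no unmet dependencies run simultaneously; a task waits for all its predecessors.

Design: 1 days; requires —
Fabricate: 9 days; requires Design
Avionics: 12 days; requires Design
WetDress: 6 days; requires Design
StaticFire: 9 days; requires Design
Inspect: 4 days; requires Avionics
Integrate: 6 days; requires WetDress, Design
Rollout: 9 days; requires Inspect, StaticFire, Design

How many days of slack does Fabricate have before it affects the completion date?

16

Design→Avionics→Inspect→Rollout = 1+12+4+9 = 26 sets the makespan at 26 days.
The longest chain containing Fabricate totals 10 days.
Slack of Fabricate = 17 − 1 = 16 days.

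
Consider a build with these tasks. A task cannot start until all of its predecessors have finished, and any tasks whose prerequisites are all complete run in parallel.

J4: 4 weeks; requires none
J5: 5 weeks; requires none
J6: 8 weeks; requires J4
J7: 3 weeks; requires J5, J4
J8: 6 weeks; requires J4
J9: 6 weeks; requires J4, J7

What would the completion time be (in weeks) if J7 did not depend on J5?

Original critical path: J5→J7→J9 = 5+3+6 = 14 ⇒ 14 weeks.
Without J5→J7, J7's earliest start moves from 5 to 4.
The longest chain is now J4→J7→J9 = 4+3+6 = 13, so the job takes 13 weeks.

13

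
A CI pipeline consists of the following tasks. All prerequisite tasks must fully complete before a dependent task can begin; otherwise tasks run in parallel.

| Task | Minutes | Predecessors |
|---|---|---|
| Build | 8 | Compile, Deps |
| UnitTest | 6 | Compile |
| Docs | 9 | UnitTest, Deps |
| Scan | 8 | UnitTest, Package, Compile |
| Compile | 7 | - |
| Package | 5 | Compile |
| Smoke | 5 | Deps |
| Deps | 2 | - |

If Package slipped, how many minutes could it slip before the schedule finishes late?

Critical path: Compile→UnitTest→Docs = 7+6+9 = 22, so the finish is 22 minutes.
The longest chain containing Package totals 20 minutes.
Slack of Package = 9 − 7 = 2 minutes.

2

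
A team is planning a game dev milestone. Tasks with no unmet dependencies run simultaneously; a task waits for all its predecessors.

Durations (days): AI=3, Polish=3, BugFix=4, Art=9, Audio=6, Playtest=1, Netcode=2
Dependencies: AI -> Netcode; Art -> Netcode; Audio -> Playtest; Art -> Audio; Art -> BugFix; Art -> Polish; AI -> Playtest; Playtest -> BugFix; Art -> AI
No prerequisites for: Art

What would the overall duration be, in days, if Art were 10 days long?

21

Actual critical path: Art→Audio→Playtest→BugFix = 9+6+1+4 = 20 ⇒ 20 days.
Since Art is critical, the +1 change carries straight to that chain (now 21 days).
No other chain overtakes it, so the finish is 21 days.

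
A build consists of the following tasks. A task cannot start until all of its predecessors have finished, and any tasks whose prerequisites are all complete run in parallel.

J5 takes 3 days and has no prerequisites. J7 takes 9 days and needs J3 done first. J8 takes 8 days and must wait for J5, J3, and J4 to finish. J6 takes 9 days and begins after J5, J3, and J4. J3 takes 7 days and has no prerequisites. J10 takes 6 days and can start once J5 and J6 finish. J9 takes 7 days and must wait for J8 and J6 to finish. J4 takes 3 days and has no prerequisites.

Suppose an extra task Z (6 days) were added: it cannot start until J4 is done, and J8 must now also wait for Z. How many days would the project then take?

Originally the project takes 23 days.
With Z inserted, J8 now waits for max(J5, J3, J4, Z).
New critical path: J4→Z→J8→J9 = 3+6+8+7 = 24 ⇒ 24 days.

24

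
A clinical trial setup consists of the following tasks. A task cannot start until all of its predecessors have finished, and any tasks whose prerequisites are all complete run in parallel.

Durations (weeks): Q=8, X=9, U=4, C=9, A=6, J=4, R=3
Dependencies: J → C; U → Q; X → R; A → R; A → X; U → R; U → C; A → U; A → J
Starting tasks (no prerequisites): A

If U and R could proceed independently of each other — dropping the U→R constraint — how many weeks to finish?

Original critical path: A→U→C = 6+4+9 = 19 ⇒ 19 weeks.
Dropping U→R doesn't change R's earliest start (15); another predecessor still binds.
The longest chain is now A→U→C = 6+4+9 = 19, so the clinical trial setup takes 19 weeks.

19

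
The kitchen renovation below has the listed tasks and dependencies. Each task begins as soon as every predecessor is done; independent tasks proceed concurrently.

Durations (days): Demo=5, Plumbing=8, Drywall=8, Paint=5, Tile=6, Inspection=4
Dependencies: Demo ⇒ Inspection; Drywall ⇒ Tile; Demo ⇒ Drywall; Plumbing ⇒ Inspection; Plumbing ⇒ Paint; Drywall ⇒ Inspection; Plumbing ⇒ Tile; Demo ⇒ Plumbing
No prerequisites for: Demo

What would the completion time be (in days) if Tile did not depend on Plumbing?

Original critical path: Demo→Plumbing→Tile = 5+8+6 = 19 ⇒ 19 days.
Dropping Plumbing→Tile doesn't change Tile's earliest start (13); another predecessor still binds.
The longest chain is now Demo→Drywall→Tile = 5+8+6 = 19, so the plan takes 19 days.

19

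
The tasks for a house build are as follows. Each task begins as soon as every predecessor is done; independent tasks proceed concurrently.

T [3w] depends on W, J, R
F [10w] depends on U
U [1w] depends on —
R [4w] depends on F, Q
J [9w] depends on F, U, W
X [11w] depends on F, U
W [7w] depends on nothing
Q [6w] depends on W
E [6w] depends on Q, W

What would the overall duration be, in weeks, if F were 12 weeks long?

As given, the longest chain is U→F→J→T = 1+10+9+3 = 23, so the finish is 23 weeks.
Since F is critical, the +2 change carries straight to that chain (now 25 weeks).
The critical path is still U→F→J→T; finish is now 25 weeks.

25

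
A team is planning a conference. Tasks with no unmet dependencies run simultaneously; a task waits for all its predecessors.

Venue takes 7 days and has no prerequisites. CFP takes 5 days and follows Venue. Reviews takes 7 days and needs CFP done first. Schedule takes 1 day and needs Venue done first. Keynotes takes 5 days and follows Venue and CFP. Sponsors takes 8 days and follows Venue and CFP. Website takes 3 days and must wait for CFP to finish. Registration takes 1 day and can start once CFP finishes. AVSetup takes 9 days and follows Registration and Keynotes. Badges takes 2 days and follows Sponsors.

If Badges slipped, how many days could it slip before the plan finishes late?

Venue→CFP→Keynotes→AVSetup = 7+5+5+9 = 26 sets the makespan at 26 days.
The longest chain containing Badges totals 22 days.
Float = 26 − 22 = 4.

4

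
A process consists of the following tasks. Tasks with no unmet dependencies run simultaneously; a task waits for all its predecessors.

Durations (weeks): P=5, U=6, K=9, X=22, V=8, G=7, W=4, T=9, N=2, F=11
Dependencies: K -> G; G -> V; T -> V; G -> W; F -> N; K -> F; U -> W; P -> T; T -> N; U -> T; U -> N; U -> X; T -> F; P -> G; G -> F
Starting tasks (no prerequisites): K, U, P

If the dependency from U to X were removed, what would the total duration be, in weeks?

29

Before: longest chain K→G→F→N = 9+7+11+2 = 29, finish 29.
Without U→X, X's earliest start moves from 6 to 0.
After: K→G→F→N = 9+7+11+2 = 29 → 29 weeks.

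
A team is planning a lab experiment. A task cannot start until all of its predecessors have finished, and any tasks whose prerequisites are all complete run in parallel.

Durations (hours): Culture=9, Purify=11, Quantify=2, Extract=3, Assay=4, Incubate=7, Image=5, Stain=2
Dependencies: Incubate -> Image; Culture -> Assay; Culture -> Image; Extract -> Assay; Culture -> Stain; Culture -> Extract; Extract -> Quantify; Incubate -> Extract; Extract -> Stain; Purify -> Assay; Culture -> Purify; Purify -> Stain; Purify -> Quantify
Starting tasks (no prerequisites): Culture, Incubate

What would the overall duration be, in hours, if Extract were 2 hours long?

Critical path before the change: Culture→Purify→Assay = 9+11+4 = 24 giving 24 hours.
Extract is off the critical path — its longest chain is 16 hours, giving 8 of slack.
The critical path is still Culture→Purify→Assay; finish is now 24 hours.

24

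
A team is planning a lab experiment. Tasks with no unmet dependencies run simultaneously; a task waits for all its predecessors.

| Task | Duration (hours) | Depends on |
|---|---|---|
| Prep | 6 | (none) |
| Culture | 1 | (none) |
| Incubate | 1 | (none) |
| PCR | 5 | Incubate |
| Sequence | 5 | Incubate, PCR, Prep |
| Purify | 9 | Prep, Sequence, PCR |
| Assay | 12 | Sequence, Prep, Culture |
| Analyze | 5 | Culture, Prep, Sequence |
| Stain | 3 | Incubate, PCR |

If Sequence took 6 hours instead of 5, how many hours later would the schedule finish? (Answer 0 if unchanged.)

1

Baseline: Prep→Sequence→Assay = 6+5+12 = 23 → 23 hours.
Since Sequence is critical, the +1 change carries straight to that chain (now 24 hours).
No other chain overtakes it, so the finish is 24 hours.
Change in finish: 24 − 23 = +1 hours.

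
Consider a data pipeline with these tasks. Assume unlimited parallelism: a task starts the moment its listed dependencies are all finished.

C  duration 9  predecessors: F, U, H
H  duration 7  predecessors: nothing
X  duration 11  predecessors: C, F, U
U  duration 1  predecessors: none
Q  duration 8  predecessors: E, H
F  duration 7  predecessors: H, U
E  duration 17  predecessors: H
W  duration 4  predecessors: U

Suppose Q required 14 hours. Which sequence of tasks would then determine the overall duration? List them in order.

Baseline: H→F→C→X = 7+7+9+11 = 34 → 34 hours.
The longest path through Q is only 32 hours, so Q has float 2.
New critical path: H→E→Q = 7+17+14 = 38 ⇒ 38 hours.

H, E, Q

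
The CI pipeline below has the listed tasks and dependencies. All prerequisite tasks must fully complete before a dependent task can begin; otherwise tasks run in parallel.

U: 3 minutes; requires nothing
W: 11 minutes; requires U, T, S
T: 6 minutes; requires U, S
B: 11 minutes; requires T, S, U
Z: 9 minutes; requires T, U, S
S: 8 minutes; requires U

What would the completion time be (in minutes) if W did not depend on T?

With the dependency in place, U→S→T→B = 3+8+6+11 = 28 sets the finish at 28 minutes.
Without T→W, W's earliest start moves from 17 to 11.
After: U→S→T→B = 3+8+6+11 = 28 → 28 minutes.

28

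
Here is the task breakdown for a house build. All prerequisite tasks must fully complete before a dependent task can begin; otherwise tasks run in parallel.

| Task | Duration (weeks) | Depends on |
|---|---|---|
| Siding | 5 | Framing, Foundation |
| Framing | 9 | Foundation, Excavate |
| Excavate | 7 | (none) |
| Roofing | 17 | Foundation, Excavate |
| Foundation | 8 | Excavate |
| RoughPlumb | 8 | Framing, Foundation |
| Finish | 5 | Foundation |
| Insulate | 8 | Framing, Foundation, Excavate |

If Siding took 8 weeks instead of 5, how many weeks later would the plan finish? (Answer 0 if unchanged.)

The binding path is Excavate→Foundation→Framing→RoughPlumb = 7+8+9+8 = 32; finish at 32 weeks.
The longest path through Siding is only 29 weeks, so Siding has float 3.
That remains the longest chain; total 32 weeks.
Change in finish: 32 − 32 = +0 weeks.

0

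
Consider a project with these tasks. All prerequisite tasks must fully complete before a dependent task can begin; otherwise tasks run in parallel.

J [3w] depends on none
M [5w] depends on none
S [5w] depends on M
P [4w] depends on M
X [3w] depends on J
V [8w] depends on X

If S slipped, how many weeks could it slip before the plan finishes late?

J→X→V = 3+3+8 = 14 sets the makespan at 14 weeks.
S finishes as early as 10 and must finish by 14.
So S can slip 14 − 10 = 4 weeks.

4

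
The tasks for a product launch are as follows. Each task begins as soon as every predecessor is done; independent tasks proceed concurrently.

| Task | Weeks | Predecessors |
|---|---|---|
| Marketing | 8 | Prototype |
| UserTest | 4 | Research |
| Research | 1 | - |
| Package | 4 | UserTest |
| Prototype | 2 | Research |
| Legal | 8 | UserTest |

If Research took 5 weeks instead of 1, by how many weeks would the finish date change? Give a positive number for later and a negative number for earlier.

4

Critical path before the change: Research→UserTest→Legal = 1+4+8 = 13 giving 13 weeks.
Research is on the critical path; changing it to 5 makes that path 17 weeks.
That remains the longest chain; total 17 weeks.
Change in finish: 17 − 13 = +4 weeks.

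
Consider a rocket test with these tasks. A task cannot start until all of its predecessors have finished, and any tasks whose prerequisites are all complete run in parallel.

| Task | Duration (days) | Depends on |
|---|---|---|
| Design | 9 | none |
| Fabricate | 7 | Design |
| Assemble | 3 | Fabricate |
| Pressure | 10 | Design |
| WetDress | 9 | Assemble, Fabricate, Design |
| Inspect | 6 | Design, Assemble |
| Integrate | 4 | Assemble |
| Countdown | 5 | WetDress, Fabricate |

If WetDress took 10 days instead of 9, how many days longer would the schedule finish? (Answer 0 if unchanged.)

1

Actual critical path: Design→Fabricate→Assemble→WetDress→Countdown = 9+7+3+9+5 = 33 ⇒ 33 days.
Since WetDress is critical, the +1 change carries straight to that chain (now 34 days).
No other chain overtakes it, so the finish is 34 days.
Change in finish: 34 − 33 = +1 days.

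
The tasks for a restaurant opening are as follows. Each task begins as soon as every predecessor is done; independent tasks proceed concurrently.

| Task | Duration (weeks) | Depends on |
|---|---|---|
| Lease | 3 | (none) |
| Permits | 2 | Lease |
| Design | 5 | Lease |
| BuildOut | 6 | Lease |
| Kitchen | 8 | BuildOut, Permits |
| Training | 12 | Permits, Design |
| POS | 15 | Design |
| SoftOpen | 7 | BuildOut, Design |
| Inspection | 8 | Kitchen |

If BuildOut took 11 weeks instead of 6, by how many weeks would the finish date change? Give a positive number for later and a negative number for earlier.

The binding path is Lease→BuildOut→Kitchen→Inspection = 3+6+8+8 = 25; finish at 25 weeks.
BuildOut lies on that path, so at 11 weeks the path becomes 30 weeks.
The critical path is still Lease→BuildOut→Kitchen→Inspection; finish is now 30 weeks.
Change in finish: 30 − 25 = +5 weeks.

5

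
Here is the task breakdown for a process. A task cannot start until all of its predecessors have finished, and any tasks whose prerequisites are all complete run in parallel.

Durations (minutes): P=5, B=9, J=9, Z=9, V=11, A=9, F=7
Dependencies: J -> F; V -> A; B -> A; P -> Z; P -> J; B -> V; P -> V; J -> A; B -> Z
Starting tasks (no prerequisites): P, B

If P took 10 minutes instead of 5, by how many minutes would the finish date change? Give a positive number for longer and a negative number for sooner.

1

Baseline: B→V→A = 9+11+9 = 29 → 29 minutes.
The longest path through P is only 25 minutes, so P has float 4.
Now P→V→A = 10+11+9 = 30 is longest, so the finish becomes 30 minutes.
Change in finish: 30 − 29 = +1 minutes.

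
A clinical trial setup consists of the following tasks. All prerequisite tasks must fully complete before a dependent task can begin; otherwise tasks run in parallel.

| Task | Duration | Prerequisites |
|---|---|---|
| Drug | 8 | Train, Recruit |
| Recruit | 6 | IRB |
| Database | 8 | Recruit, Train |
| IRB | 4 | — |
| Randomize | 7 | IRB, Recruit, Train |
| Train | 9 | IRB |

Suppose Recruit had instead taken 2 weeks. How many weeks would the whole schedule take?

21

Critical path before the change: IRB→Train→Drug = 4+9+8 = 21 giving 21 weeks.
Recruit has 3 weeks of float (longest path through it is 18).
No other chain overtakes it, so the finish is 21 weeks.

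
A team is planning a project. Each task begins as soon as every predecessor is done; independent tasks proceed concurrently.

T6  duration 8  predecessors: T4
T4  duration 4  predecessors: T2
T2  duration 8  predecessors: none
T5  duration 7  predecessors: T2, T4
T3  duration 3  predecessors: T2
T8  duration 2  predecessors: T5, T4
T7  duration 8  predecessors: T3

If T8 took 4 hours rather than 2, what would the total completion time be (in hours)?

Critical path before the change: T2→T4→T5→T8 = 8+4+7+2 = 21 giving 21 hours.
T8 lies on that path, so at 4 hours the path becomes 23 hours.
That remains the longest chain; total 23 hours.

23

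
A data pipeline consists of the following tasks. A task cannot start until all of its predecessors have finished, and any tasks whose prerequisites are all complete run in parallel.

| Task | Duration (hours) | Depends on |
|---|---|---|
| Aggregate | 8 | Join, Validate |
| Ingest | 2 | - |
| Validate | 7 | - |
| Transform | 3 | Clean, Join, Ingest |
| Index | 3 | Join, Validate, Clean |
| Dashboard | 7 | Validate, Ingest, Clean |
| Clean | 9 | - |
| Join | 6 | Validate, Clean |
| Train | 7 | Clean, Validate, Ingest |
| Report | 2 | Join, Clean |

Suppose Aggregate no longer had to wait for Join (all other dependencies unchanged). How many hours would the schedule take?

18

With the dependency in place, Clean→Join→Aggregate = 9+6+8 = 23 sets the finish at 23 hours.
Without Join→Aggregate, Aggregate's earliest start moves from 15 to 7.
After: Clean→Join→Transform = 9+6+3 = 18 → 18 hours.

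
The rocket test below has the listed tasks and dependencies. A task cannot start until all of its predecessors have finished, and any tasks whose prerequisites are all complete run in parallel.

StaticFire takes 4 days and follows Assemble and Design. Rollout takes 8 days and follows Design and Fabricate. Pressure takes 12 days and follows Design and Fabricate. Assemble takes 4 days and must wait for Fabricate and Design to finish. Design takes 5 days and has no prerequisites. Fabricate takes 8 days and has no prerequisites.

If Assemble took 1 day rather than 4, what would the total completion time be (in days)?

20

The binding path is Fabricate→Pressure = 8+12 = 20; finish at 20 days.
The longest path through Assemble is only 16 days, so Assemble has float 4.
That remains the longest chain; total 20 days.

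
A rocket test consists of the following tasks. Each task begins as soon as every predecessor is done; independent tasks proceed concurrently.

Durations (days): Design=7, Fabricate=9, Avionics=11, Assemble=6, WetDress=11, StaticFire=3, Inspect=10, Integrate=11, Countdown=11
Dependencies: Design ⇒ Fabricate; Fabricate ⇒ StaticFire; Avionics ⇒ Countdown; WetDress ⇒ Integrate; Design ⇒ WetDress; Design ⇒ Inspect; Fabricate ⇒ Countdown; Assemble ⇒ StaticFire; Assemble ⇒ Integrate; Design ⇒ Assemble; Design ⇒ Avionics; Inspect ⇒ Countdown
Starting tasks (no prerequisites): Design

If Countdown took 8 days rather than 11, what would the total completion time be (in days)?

As given, the longest chain is Design→Avionics→Countdown = 7+11+11 = 29, so the finish is 29 days.
Countdown is on the critical path; changing it to 8 makes that path 26 days.
New critical path: Design→WetDress→Integrate = 7+11+11 = 29 ⇒ 29 days.

29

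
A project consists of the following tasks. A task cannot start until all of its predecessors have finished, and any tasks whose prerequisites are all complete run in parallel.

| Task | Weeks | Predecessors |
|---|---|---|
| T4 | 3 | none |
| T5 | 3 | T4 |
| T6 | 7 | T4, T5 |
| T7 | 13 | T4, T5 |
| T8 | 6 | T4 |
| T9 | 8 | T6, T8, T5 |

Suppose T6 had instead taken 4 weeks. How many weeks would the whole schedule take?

As given, the longest chain is T4→T5→T6→T9 = 3+3+7+8 = 21, so the finish is 21 weeks.
T6 is on the critical path; changing it to 4 makes that path 18 weeks.
New critical path: T4→T5→T7 = 3+3+13 = 19 ⇒ 19 weeks.

19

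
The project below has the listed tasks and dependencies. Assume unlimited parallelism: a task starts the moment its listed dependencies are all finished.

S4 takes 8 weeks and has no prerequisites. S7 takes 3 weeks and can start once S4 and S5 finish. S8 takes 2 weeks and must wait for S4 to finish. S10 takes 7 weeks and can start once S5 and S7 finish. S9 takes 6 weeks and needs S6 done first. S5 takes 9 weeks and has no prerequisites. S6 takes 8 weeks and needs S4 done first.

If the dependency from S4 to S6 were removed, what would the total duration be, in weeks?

19

Original critical path: S4→S6→S9 = 8+8+6 = 22 ⇒ 22 weeks.
Without S4→S6, S6's earliest start moves from 8 to 0.
After: S5→S7→S10 = 9+3+7 = 19 → 19 weeks.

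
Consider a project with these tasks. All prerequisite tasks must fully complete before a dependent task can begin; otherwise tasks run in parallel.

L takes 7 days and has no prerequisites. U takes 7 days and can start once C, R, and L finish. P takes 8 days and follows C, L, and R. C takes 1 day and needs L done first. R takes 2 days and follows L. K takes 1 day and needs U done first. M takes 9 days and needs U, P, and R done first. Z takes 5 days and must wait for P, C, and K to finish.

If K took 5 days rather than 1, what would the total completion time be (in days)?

26

Baseline: L→R→P→M = 7+2+8+9 = 26 → 26 days.
K is off the critical path — its longest chain is 22 days, giving 4 of slack.
That remains the longest chain; total 26 days.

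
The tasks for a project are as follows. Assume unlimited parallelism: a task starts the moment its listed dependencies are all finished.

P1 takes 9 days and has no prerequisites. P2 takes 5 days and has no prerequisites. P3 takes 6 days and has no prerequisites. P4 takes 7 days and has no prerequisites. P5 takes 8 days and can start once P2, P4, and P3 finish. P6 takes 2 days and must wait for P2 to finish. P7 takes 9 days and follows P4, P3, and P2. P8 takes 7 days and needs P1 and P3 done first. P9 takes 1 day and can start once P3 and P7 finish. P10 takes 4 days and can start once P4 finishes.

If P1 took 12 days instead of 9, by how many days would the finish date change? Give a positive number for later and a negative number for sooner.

Actual critical path: P4→P7→P9 = 7+9+1 = 17 ⇒ 17 days.
The longest path through P1 is only 16 days, so P1 has float 1.
New critical path: P1→P8 = 12+7 = 19 ⇒ 19 days.
Change in finish: 19 − 17 = +2 days.

2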